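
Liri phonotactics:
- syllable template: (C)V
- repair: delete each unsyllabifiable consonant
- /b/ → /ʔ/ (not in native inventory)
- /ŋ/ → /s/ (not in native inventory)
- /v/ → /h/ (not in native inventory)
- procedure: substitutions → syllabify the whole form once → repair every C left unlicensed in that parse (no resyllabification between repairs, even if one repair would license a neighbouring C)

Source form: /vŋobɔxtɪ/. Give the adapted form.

soʔɔtɪ

Substitution: /v/ → /h/, /ŋ/ → /s/, /b/ → /ʔ/, giving /hsoʔɔxtɪ/.
Syllabifying with onset maximization leaves /h/, /x/ stranded (no codas are permitted; onsets are limited to one consonant).
Deleting the stranded consonants removes /h/, /x/.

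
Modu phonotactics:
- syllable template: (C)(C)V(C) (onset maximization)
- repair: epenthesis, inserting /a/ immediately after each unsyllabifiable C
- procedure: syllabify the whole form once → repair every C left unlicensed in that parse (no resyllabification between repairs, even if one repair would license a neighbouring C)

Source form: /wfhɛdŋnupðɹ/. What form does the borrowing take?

Syllabifying with onset maximization leaves /w/, /ð/, /ɹ/ stranded (at most one coda consonant is licensed; onsets may contain at most 2 consonants).
Epenthesis after each stranded consonant: /w/ → /wa/, /ð/ → /ða/, /ɹ/ → /ɹa/.

wafhɛdŋnupðaɹa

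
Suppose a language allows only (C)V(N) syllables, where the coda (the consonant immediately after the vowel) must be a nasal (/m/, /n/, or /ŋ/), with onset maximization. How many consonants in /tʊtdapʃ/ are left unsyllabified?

Syllabifying with onset maximization leaves /t/, /p/, /ʃ/ stranded (only a nasal (/m/, /n/, or /ŋ/) is licensed in coda position; onsets are limited to one consonant).

3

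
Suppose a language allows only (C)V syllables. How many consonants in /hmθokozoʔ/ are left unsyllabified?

3

The consonants /h/, /m/, /ʔ/ cannot be parsed into a legal (C)V syllable (no codas are permitted; onsets are limited to one consonant).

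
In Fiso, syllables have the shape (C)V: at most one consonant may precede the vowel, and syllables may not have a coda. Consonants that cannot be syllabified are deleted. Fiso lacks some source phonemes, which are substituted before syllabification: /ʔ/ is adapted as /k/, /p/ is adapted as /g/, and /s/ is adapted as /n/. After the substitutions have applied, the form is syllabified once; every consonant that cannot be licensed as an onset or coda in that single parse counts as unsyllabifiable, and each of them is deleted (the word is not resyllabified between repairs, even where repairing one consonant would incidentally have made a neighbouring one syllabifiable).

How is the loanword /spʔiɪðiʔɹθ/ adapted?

Substitution: /s/ → /n/, /p/ → /g/, /ʔ/ → /k/, giving /ngkiɪðikɹθ/.
Under (C)V, the unsyllabifiable consonants are /n/, /g/, /k/, /ɹ/, /θ/ (no codas are permitted; onsets are limited to one consonant).
Deletion applies to /n/, /g/, /k/, /ɹ/, /θ/.

kiɪði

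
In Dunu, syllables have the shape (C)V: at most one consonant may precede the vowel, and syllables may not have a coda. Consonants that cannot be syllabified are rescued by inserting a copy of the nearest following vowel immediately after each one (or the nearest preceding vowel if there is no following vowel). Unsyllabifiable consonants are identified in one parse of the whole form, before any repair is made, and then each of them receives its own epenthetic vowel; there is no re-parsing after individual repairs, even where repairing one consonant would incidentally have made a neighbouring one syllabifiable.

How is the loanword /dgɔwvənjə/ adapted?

dɔgɔwəvənəjə

Under (C)V, the unsyllabifiable consonants are /d/, /w/, /n/ (no codas are permitted; onsets are limited to one consonant).
Each unlicensed consonant becomes the onset of a new syllable: /d/ → /dɔ/, /w/ → /wə/, /n/ → /nə/.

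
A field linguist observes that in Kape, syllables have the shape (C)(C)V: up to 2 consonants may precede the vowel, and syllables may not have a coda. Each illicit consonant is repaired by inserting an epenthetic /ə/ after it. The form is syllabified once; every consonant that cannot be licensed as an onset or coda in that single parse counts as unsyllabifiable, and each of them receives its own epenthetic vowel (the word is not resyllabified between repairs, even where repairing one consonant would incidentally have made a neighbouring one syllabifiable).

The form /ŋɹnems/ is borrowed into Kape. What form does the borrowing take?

Syllabifying with onset maximization leaves /ŋ/, /m/, /s/ stranded (no codas are permitted; onsets may contain at most 2 consonants).
Epenthesis after each stranded consonant: /ŋ/ → /ŋə/, /m/ → /mə/, /s/ → /sə/.

ŋəɹneməsə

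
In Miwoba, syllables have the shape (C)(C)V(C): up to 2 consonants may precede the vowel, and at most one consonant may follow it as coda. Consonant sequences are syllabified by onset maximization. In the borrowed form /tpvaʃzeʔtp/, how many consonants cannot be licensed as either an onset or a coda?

3

The consonants /t/, /t/, /p/ cannot be parsed into a legal (C)(C)V(C) syllable (at most one coda consonant is licensed; onsets may contain at most 2 consonants).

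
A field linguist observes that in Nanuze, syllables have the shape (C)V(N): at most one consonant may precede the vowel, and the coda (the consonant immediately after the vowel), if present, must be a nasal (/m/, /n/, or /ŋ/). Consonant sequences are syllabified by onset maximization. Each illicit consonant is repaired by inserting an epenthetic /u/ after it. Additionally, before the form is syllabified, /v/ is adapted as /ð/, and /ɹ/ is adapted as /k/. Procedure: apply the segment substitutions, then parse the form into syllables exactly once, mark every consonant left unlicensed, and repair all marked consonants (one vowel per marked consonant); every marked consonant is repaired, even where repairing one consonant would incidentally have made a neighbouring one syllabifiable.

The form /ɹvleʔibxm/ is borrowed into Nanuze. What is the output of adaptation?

Substitution: /ɹ/ → /k/, /v/ → /ð/, giving /kðleʔibxm/.
The consonants /k/, /ð/, /b/, /x/, /m/ cannot be parsed into a legal (C)V(N) syllable (only a nasal (/m/, /n/, or /ŋ/) is licensed in coda position; onsets are limited to one consonant).
Inserting the epenthetic vowel yields /k/ → /ku/, /ð/ → /ðu/, /b/ → /bu/, /x/ → /xu/, /m/ → /mu/.

kuðuleʔibuxumu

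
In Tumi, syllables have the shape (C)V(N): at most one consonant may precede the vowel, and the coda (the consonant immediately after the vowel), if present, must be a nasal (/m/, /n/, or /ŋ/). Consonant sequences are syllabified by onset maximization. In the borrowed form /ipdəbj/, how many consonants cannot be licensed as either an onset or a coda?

3

Under (C)V(N), the unsyllabifiable consonants are /p/, /b/, /j/ (only a nasal (/m/, /n/, or /ŋ/) is licensed in coda position; onsets are limited to one consonant).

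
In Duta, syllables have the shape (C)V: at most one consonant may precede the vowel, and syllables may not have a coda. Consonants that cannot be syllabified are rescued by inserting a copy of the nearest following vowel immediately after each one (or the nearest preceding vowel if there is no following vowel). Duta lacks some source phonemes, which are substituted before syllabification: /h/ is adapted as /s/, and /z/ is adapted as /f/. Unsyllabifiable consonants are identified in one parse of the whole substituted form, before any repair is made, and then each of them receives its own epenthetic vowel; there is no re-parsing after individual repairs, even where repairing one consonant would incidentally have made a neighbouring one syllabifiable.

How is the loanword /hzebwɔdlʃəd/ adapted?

Substitution: /h/ → /s/, /z/ → /f/, giving /sfebwɔdlʃəd/.
The consonants /s/, /b/, /d/, /l/, /d/ cannot be parsed into a legal (C)V syllable (no codas are permitted; onsets are limited to one consonant).
Each unlicensed consonant becomes the onset of a new syllable: /s/ → /se/, /b/ → /bɔ/, /d/ → /də/, /l/ → /lə/, /d/ → /də/.

sefebɔwɔdələʃədə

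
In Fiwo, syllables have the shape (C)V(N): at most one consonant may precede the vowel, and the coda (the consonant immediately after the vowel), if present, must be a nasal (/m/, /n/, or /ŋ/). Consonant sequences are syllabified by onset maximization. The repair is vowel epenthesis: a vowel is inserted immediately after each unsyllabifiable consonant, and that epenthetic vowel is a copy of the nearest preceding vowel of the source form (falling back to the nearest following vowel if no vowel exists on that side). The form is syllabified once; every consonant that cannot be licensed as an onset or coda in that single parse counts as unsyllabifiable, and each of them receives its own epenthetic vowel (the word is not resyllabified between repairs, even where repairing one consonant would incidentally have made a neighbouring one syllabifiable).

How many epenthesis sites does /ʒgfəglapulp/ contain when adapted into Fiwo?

5

The unsyllabifiable consonants are /ʒ/, /g/, /g/, /l/, /p/; each receives one epenthetic vowel.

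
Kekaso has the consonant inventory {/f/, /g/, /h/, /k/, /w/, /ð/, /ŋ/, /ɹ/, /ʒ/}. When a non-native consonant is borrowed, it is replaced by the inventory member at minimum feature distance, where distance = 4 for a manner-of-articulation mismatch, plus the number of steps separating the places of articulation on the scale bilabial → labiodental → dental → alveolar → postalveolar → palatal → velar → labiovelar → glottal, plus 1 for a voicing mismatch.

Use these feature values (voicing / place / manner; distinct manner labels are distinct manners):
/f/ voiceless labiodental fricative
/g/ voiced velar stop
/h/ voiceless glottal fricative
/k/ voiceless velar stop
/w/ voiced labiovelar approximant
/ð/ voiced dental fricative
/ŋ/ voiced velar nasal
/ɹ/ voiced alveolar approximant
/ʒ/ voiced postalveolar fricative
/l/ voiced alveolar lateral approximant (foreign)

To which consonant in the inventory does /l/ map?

ɹ

/ɹ/ is closest: manner differs (lateral approximant→approximant, +4), place distance 0 (alveolar→alveolar), same voicing; total 4. Next closest is /ð/ at distance 5.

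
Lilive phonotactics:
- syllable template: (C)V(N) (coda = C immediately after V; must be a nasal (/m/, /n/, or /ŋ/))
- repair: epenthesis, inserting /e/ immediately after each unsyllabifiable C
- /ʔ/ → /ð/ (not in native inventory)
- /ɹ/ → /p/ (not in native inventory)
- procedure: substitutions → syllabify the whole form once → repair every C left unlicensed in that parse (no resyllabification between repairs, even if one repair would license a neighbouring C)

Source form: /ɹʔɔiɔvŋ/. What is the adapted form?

peðɔiɔveŋe

Substitution: /ɹ/ → /p/, /ʔ/ → /ð/, giving /pðɔiɔvŋ/.
The consonants /p/, /v/, /ŋ/ cannot be parsed into a legal (C)V(N) syllable (only a nasal (/m/, /n/, or /ŋ/) is licensed in coda position; onsets are limited to one consonant).
Inserting the epenthetic vowel yields /p/ → /pe/, /v/ → /ve/, /ŋ/ → /ŋe/.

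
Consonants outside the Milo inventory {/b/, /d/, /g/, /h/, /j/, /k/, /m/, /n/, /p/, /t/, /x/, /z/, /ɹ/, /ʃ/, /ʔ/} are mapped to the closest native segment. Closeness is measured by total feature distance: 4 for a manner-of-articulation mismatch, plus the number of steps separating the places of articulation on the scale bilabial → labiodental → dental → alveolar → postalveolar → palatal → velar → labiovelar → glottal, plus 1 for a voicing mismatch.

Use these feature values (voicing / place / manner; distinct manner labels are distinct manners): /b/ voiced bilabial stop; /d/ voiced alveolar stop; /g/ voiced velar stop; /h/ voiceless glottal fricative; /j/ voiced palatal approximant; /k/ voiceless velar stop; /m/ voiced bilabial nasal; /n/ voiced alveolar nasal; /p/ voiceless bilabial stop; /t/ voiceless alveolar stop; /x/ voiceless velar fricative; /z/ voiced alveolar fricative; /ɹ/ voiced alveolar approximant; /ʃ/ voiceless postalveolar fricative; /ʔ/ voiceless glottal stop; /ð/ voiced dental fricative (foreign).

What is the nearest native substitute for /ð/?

/z/ is closest: same manner (fricative), place distance 1 (dental→alveolar), same voicing; total 1. Next closest is /ʃ/ at distance 3.

z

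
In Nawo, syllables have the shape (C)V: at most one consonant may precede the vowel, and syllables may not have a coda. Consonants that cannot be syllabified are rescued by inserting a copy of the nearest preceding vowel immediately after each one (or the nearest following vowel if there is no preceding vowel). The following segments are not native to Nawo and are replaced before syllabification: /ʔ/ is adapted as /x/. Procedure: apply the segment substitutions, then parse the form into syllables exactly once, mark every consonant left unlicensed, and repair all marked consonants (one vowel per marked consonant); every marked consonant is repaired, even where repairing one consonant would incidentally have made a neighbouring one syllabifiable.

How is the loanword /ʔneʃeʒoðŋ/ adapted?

xeneʃeʒoðoŋo

Substitution: /ʔ/ → /x/, giving /xneʃeʒoðŋ/.
Syllabifying with onset maximization leaves /x/, /ð/, /ŋ/ stranded (no codas are permitted; onsets are limited to one consonant).
Each unlicensed consonant becomes the onset of a new syllable: /x/ → /xe/, /ð/ → /ðo/, /ŋ/ → /ŋo/.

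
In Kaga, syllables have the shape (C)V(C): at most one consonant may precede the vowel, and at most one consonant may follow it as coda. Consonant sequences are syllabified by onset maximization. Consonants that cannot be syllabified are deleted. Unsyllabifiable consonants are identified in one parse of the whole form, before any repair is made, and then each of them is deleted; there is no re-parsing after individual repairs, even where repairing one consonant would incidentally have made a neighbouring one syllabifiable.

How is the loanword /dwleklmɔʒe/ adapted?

lekmɔʒe

The consonants /d/, /w/, /l/ cannot be parsed into a legal (C)V(C) syllable (at most one coda consonant is licensed; onsets are limited to one consonant).
Each unlicensed consonant is deleted: /d/, /w/, /l/.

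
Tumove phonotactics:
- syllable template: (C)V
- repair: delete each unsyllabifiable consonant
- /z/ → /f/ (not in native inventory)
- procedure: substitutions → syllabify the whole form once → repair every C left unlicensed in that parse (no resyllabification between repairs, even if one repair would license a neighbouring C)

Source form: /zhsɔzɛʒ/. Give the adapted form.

sɔfɛ

Substitution: /z/ → /f/, giving /fhsɔfɛʒ/.
The consonants /f/, /h/, /ʒ/ cannot be parsed into a legal (C)V syllable (no codas are permitted; onsets are limited to one consonant).
Deleting the stranded consonants removes /f/, /h/, /ʒ/.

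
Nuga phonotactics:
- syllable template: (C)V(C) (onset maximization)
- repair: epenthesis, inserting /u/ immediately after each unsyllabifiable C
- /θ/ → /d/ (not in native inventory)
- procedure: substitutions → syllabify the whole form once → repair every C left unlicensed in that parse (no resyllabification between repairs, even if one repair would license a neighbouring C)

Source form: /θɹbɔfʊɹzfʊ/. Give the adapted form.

duɹubɔfʊɹzufʊ

Substitution: /θ/ → /d/, giving /dɹbɔfʊɹzfʊ/.
Under (C)V(C), the unsyllabifiable consonants are /d/, /ɹ/, /z/ (at most one coda consonant is licensed; onsets are limited to one consonant).
Each unlicensed consonant becomes the onset of a new syllable: /d/ → /du/, /ɹ/ → /ɹu/, /z/ → /zu/.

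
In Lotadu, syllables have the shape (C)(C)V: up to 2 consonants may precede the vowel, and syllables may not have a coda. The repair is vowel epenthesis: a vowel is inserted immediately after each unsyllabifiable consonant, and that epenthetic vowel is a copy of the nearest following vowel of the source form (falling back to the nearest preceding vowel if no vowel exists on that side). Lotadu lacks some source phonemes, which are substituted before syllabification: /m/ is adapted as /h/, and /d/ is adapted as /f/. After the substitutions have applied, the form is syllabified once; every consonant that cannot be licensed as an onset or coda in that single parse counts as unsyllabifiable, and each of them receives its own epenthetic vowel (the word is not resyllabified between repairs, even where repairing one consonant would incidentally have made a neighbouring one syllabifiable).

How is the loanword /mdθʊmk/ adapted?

hʊfθʊhʊkʊ

Substitution: /m/ → /h/, /d/ → /f/, giving /hfθʊhk/.
Syllabifying with onset maximization leaves /h/, /h/, /k/ stranded (no codas are permitted; onsets may contain at most 2 consonants).
Each unlicensed consonant becomes the onset of a new syllable: /h/ → /hʊ/, /h/ → /hʊ/, /k/ → /kʊ/.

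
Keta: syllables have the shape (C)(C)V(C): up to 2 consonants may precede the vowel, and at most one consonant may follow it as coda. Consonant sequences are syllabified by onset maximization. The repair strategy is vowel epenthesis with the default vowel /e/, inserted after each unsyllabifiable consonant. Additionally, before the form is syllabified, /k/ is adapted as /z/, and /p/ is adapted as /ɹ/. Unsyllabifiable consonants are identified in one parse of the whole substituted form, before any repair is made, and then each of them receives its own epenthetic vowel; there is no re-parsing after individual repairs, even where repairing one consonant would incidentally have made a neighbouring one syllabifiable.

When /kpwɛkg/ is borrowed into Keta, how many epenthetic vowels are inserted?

After substitution the input is /zɹwɛzg/.
The unsyllabifiable consonants are /z/, /g/; each receives one epenthetic vowel.

2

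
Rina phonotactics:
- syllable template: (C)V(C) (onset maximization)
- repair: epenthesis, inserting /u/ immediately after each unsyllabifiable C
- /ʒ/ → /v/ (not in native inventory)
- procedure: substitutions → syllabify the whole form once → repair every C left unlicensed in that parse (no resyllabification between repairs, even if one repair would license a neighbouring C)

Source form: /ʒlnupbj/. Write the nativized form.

vulunupbuju

Substitution: /ʒ/ → /v/, giving /vlnupbj/.
Under (C)V(C), the unsyllabifiable consonants are /v/, /l/, /b/, /j/ (at most one coda consonant is licensed; onsets are limited to one consonant).
Each unlicensed consonant becomes the onset of a new syllable: /v/ → /vu/, /l/ → /lu/, /b/ → /bu/, /j/ → /ju/.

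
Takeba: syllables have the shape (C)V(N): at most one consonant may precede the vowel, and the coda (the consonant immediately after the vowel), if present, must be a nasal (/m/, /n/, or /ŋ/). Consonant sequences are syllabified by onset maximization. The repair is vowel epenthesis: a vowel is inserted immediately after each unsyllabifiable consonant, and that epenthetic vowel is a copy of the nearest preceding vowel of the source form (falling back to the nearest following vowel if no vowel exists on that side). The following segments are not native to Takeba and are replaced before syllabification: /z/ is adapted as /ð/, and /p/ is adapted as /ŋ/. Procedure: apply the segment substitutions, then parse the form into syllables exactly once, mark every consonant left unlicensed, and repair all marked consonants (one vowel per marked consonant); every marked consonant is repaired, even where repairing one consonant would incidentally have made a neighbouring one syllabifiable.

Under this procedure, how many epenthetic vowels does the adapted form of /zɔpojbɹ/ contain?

After substitution the input is /ðɔŋojbɹ/.
The unsyllabifiable consonants are /j/, /b/, /ɹ/; each receives one epenthetic vowel.

3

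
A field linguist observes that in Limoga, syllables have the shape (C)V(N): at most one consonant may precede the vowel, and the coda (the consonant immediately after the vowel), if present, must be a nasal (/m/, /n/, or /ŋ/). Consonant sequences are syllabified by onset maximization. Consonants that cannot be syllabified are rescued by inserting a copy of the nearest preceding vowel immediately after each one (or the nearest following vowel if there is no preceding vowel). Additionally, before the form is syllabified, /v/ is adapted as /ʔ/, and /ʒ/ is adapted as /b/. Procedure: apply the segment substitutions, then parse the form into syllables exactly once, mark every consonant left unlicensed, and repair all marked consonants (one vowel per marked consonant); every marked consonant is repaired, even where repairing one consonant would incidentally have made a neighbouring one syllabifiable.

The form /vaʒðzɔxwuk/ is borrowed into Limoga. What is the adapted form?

ʔabaðazɔxɔwuku

Substitution: /v/ → /ʔ/, /ʒ/ → /b/, giving /ʔabðzɔxwuk/.
Under (C)V(N), the unsyllabifiable consonants are /b/, /ð/, /x/, /k/ (only a nasal (/m/, /n/, or /ŋ/) is licensed in coda position; onsets are limited to one consonant).
Each unlicensed consonant becomes the onset of a new syllable: /b/ → /ba/, /ð/ → /ða/, /x/ → /xɔ/, /k/ → /ku/.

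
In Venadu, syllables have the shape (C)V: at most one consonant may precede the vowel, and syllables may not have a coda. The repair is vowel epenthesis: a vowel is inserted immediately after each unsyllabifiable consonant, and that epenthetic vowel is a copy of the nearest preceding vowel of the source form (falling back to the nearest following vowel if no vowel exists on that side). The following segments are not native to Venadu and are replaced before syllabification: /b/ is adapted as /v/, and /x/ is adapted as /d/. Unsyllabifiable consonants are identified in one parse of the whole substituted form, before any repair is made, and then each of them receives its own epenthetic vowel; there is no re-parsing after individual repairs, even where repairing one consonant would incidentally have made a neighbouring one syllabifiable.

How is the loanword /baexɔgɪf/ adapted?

Substitution: /b/ → /v/, /x/ → /d/, giving /vaedɔgɪf/.
The consonants /f/ cannot be parsed into a legal (C)V syllable (no codas are permitted; onsets are limited to one consonant).
Epenthesis after each stranded consonant: /f/ → /fɪ/.

vaedɔgɪfɪ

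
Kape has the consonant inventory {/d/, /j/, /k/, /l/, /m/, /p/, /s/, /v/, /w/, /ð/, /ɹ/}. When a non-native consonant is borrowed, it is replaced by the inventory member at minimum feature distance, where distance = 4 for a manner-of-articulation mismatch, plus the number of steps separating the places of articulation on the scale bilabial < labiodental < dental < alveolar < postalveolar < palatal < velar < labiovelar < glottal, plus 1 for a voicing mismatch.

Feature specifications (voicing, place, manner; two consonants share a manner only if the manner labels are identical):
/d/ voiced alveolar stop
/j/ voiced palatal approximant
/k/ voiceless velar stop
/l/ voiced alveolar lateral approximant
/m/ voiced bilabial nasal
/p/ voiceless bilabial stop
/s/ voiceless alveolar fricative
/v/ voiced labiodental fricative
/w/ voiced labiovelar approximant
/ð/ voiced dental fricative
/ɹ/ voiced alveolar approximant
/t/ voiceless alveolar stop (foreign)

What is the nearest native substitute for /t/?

d

/d/ is closest: same manner (stop), place distance 0 (alveolar→alveolar), voicing differs (+1); total 1. Next closest is /k/ at distance 3.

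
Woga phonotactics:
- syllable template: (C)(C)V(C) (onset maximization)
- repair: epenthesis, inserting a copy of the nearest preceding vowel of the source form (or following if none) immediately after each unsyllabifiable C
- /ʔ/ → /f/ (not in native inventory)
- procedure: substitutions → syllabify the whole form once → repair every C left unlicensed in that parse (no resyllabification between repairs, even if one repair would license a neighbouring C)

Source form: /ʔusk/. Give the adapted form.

fusku

Substitution: /ʔ/ → /f/, giving /fusk/.
Under (C)(C)V(C), the unsyllabifiable consonants are /k/ (at most one coda consonant is licensed; onsets may contain at most 2 consonants).
Epenthesis after each stranded consonant: /k/ → /ku/.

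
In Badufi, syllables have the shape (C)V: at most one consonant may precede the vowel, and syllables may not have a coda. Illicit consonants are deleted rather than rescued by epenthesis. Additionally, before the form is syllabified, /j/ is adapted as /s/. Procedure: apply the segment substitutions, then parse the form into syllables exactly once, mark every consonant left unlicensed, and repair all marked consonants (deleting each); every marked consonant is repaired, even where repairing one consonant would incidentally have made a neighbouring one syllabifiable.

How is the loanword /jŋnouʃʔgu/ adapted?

nougu

Substitution: /j/ → /s/, giving /sŋnouʃʔgu/.
Under (C)V, the unsyllabifiable consonants are /s/, /ŋ/, /ʃ/, /ʔ/ (no codas are permitted; onsets are limited to one consonant).
Deleting the stranded consonants removes /s/, /ŋ/, /ʃ/, /ʔ/.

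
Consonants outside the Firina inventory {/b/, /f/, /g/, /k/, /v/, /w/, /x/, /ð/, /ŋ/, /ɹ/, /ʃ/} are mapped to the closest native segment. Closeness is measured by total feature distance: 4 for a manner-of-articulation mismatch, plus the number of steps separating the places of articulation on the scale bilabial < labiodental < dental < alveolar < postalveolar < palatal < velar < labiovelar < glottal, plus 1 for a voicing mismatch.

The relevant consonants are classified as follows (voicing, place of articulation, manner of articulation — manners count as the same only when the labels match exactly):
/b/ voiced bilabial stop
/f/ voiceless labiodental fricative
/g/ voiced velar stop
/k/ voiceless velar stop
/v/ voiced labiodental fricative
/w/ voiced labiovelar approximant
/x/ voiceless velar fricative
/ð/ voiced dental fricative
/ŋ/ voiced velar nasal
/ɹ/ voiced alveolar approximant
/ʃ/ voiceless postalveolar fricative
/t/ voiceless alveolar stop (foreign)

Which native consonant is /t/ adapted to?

/k/ is closest: same manner (stop), place distance 3 (alveolar→velar), same voicing; total 3. Next closest is /b/ at distance 4.

k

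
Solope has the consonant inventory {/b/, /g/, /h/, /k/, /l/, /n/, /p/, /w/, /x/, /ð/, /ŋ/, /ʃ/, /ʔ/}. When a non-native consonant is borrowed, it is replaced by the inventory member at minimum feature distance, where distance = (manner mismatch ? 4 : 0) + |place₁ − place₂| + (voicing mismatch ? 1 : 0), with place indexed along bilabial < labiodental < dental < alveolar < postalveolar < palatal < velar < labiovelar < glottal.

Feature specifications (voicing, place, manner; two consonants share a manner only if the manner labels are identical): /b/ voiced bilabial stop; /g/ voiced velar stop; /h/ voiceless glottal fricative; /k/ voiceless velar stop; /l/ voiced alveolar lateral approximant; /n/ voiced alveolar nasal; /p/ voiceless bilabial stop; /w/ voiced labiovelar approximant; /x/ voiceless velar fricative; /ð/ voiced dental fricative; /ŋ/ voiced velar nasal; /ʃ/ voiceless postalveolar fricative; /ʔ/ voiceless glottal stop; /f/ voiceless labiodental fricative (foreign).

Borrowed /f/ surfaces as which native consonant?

/ð/ is closest: same manner (fricative), place distance 1 (labiodental→dental), voicing differs (+1); total 2. Next closest is /ʃ/ at distance 3.

ð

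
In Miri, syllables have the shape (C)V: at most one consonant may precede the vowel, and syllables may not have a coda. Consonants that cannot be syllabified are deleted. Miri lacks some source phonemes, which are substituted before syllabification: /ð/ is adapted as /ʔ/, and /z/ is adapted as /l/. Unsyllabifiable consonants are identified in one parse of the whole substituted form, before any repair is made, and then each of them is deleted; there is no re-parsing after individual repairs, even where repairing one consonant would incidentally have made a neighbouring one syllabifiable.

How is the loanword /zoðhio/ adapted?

Substitution: /z/ → /l/, /ð/ → /ʔ/, giving /loʔhio/.
The consonants /ʔ/ cannot be parsed into a legal (C)V syllable (no codas are permitted; onsets are limited to one consonant).
Deleting the stranded consonants removes /ʔ/.

lohio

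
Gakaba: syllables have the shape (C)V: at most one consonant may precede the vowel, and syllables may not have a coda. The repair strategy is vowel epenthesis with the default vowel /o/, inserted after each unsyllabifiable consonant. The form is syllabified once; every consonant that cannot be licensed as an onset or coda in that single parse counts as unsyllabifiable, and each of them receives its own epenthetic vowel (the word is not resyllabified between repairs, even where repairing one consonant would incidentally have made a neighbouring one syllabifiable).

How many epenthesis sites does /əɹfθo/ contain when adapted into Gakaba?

2

The unsyllabifiable consonants are /ɹ/, /f/; each receives one epenthetic vowel.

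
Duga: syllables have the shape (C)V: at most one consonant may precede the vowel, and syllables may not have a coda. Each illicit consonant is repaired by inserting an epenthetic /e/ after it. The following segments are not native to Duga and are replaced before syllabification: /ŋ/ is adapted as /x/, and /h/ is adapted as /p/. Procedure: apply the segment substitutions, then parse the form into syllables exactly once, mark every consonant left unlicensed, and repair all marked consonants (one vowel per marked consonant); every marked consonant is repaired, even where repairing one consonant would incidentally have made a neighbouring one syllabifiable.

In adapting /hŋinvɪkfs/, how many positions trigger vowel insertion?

After substitution the input is /pxinvɪkfs/.
The unsyllabifiable consonants are /p/, /n/, /k/, /f/, /s/; each receives one epenthetic vowel.

5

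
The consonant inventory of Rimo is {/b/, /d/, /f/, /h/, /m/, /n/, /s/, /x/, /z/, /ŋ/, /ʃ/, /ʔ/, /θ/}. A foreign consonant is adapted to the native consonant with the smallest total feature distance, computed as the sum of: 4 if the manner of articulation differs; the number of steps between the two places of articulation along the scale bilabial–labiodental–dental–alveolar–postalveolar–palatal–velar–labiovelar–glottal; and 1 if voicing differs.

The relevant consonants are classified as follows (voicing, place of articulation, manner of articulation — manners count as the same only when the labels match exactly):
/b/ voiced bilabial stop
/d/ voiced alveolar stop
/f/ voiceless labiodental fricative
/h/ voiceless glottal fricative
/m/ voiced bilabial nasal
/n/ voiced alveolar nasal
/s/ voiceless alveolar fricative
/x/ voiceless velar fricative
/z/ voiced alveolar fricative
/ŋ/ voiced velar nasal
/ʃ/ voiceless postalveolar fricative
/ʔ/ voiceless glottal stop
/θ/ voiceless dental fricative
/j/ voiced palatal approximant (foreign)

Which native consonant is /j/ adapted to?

ŋ

/ŋ/ is closest: manner differs (approximant→nasal, +4), place distance 1 (palatal→velar), same voicing; total 5. Next closest is /d/ at distance 6.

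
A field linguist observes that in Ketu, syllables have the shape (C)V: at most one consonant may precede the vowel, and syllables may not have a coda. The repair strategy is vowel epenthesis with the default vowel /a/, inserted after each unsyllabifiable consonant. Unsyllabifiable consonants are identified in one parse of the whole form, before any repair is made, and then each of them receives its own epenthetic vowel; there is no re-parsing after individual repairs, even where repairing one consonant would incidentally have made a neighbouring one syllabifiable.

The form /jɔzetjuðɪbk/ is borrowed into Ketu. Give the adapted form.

Under (C)V, the unsyllabifiable consonants are /t/, /b/, /k/ (no codas are permitted; onsets are limited to one consonant).
Epenthesis after each stranded consonant: /t/ → /ta/, /b/ → /ba/, /k/ → /ka/.

jɔzetajuðɪbaka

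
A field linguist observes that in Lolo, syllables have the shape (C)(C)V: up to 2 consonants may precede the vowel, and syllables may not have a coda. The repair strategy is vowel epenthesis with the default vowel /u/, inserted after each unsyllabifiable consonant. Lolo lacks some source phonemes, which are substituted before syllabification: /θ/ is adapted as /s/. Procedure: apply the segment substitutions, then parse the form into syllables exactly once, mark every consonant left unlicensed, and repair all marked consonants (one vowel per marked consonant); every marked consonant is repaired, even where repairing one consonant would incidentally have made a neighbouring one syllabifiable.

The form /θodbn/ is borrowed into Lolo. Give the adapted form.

Substitution: /θ/ → /s/, giving /sodbn/.
The consonants /d/, /b/, /n/ cannot be parsed into a legal (C)(C)V syllable (no codas are permitted; onsets may contain at most 2 consonants).
Inserting the epenthetic vowel yields /d/ → /du/, /b/ → /bu/, /n/ → /nu/.

sodubunu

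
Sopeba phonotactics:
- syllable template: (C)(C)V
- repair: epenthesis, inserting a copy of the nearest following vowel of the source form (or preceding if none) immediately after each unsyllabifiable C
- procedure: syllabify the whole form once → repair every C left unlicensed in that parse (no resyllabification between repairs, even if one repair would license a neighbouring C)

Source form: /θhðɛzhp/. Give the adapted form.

θɛhðɛzɛhɛpɛ

The consonants /θ/, /z/, /h/, /p/ cannot be parsed into a legal (C)(C)V syllable (no codas are permitted; onsets may contain at most 2 consonants).
Inserting the epenthetic vowel yields /θ/ → /θɛ/, /z/ → /zɛ/, /h/ → /hɛ/, /p/ → /pɛ/.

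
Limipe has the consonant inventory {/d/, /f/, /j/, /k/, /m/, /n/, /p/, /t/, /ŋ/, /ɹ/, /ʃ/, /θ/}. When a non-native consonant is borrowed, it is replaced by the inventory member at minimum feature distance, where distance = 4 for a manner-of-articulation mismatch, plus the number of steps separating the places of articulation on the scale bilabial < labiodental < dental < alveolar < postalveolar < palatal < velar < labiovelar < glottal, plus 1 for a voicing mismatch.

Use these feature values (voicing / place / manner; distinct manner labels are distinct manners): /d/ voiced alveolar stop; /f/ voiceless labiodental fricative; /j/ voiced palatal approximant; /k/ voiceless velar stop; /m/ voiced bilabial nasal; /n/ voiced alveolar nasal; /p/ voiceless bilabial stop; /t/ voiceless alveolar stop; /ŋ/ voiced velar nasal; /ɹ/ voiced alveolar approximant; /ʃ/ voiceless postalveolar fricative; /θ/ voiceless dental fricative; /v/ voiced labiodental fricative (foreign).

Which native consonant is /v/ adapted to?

/f/ is closest: same manner (fricative), place distance 0 (labiodental→labiodental), voicing differs (+1); total 1. Next closest is /θ/ at distance 2.

f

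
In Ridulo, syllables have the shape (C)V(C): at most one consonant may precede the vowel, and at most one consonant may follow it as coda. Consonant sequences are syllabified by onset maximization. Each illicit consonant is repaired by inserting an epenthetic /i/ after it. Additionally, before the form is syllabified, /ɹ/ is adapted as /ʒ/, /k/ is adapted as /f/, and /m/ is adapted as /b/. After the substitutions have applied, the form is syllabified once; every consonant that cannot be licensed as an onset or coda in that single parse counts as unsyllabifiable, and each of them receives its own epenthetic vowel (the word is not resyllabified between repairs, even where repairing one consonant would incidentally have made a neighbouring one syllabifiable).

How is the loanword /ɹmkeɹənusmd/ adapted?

Substitution: /ɹ/ → /ʒ/, /m/ → /b/, /k/ → /f/, giving /ʒbfeʒənusbd/.
The consonants /ʒ/, /b/, /b/, /d/ cannot be parsed into a legal (C)V(C) syllable (at most one coda consonant is licensed; onsets are limited to one consonant).
Inserting the epenthetic vowel yields /ʒ/ → /ʒi/, /b/ → /bi/, /b/ → /bi/, /d/ → /di/.

ʒibifeʒənusbidi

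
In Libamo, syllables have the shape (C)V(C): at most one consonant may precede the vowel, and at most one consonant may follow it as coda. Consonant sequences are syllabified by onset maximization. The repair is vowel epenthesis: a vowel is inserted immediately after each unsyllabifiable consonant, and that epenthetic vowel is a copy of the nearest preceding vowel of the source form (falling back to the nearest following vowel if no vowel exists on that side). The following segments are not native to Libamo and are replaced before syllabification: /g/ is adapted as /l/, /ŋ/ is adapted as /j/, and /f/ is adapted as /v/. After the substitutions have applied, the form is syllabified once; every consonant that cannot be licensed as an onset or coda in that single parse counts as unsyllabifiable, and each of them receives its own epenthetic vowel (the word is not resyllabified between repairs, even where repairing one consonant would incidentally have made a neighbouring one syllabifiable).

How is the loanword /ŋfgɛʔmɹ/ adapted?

Substitution: /ŋ/ → /j/, /f/ → /v/, /g/ → /l/, giving /jvlɛʔmɹ/.
The consonants /j/, /v/, /m/, /ɹ/ cannot be parsed into a legal (C)V(C) syllable (at most one coda consonant is licensed; onsets are limited to one consonant).
Epenthesis after each stranded consonant: /j/ → /jɛ/, /v/ → /vɛ/, /m/ → /mɛ/, /ɹ/ → /ɹɛ/.

jɛvɛlɛʔmɛɹɛ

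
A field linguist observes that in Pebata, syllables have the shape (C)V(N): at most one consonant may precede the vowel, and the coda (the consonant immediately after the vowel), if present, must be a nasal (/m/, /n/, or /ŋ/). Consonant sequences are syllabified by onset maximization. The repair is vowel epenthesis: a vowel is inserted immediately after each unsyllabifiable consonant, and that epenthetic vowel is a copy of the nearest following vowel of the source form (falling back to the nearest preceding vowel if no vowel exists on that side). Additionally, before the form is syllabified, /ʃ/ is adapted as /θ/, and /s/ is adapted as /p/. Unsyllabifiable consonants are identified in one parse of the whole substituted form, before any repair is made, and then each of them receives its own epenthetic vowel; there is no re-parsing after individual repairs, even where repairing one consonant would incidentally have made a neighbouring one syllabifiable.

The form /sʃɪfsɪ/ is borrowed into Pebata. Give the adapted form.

pɪθɪfɪpɪ

Substitution: /s/ → /p/, /ʃ/ → /θ/, giving /pθɪfpɪ/.
The consonants /p/, /f/ cannot be parsed into a legal (C)V(N) syllable (only a nasal (/m/, /n/, or /ŋ/) is licensed in coda position; onsets are limited to one consonant).
Each unlicensed consonant becomes the onset of a new syllable: /p/ → /pɪ/, /f/ → /fɪ/.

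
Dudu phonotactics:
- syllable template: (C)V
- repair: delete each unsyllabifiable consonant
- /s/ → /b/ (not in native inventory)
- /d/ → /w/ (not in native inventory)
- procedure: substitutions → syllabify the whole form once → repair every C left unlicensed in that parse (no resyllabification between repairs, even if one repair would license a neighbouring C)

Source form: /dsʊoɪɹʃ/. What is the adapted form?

Substitution: /d/ → /w/, /s/ → /b/, giving /wbʊoɪɹʃ/.
Under (C)V, the unsyllabifiable consonants are /w/, /ɹ/, /ʃ/ (no codas are permitted; onsets are limited to one consonant).
Deletion applies to /w/, /ɹ/, /ʃ/.

bʊoɪ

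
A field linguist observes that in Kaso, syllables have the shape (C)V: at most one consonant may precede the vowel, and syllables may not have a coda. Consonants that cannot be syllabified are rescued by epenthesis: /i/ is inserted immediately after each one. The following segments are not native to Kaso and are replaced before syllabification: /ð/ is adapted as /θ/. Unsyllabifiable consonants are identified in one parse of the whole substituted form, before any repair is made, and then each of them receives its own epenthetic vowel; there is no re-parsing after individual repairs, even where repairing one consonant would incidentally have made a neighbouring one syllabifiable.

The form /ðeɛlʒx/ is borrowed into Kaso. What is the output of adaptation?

Substitution: /ð/ → /θ/, giving /θeɛlʒx/.
The consonants /l/, /ʒ/, /x/ cannot be parsed into a legal (C)V syllable (no codas are permitted; onsets are limited to one consonant).
Each unlicensed consonant becomes the onset of a new syllable: /l/ → /li/, /ʒ/ → /ʒi/, /x/ → /xi/.

θeɛliʒixi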